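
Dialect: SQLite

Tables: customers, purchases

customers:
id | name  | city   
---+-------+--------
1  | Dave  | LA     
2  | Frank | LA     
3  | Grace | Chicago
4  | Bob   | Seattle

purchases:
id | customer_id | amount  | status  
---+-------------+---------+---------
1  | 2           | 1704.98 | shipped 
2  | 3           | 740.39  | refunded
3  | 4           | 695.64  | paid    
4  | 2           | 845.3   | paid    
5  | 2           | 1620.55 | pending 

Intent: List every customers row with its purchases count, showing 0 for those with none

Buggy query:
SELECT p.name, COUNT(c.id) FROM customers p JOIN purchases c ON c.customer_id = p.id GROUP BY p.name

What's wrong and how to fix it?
Bug: INNER JOIN drops customers rows that have no matching purchases rows

Fix: Switch to LEFT JOIN to retain unmatched parent rows

Corrected query:
SELECT p.name, COUNT(c.id) FROM customers p LEFT JOIN purchases c ON c.customer_id = p.id GROUP BY p.name

Result:
name  | COUNT(c.id)
------+------------
Bob   | 1          
Dave  | 0          
Frank | 3          
Grace | 1          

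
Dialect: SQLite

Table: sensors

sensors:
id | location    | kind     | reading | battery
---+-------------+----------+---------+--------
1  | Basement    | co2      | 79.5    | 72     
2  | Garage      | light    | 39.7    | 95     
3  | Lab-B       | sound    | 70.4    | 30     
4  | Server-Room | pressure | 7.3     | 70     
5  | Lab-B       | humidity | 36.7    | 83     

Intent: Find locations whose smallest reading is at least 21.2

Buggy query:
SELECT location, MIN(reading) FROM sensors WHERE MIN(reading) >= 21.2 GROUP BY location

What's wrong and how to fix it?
Bug: Aggregates like MIN are computed per group after WHERE runs

Fix: Use HAVING for the per-group MIN condition

Corrected query:
SELECT location, MIN(reading) FROM sensors GROUP BY location HAVING MIN(reading) >= 21.2

Result:
location | MIN(reading)
---------+-------------
Basement | 79.5        
Garage   | 39.7        
Lab-B    | 36.7        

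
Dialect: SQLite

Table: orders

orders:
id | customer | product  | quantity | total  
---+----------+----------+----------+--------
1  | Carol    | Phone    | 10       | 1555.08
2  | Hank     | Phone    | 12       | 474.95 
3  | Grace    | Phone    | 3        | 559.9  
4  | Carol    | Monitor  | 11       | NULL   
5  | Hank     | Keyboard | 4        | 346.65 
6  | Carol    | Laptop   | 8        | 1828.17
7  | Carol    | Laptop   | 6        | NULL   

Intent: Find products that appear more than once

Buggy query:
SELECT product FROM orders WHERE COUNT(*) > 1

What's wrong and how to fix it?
Bug: COUNT(*) is an aggregate and cannot be used in WHERE

Fix: GROUP BY product, then filter groups with HAVING COUNT(*) > 1

Corrected query:
SELECT product FROM orders GROUP BY product HAVING COUNT(*) > 1

Result:
product
-------
Laptop 
Phone  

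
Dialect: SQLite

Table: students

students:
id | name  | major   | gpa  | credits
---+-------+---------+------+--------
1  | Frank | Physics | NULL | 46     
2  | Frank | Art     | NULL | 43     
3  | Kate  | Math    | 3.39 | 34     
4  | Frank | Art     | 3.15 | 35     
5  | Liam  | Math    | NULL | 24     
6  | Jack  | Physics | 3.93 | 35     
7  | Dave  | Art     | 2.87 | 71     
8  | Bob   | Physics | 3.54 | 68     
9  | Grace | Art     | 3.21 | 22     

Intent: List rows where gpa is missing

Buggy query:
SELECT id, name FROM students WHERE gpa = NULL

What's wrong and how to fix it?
Bug: '= NULL' is always unknown in SQL three-valued logic, so no rows match

Fix: Use IS NULL to test for NULL

Corrected query:
SELECT id, name FROM students WHERE gpa IS NULL

Result:
id | name 
---+------
1  | Frank
2  | Frank
5  | Liam 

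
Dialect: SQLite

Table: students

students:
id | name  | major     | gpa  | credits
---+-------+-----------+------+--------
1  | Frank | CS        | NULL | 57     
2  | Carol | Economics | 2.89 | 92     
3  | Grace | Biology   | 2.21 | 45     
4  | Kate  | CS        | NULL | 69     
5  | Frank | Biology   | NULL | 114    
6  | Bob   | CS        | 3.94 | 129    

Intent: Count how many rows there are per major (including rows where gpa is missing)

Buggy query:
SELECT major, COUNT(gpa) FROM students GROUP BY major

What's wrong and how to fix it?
Bug: COUNT(column) counts non-NULL values only; rows with NULL gpa aren't counted

Fix: Use COUNT(*) to count all rows regardless of NULL

Corrected query:
SELECT major, COUNT(*) FROM students GROUP BY major

Result:
major     | COUNT(*)
----------+---------
Biology   | 2       
CS        | 3       
Economics | 1       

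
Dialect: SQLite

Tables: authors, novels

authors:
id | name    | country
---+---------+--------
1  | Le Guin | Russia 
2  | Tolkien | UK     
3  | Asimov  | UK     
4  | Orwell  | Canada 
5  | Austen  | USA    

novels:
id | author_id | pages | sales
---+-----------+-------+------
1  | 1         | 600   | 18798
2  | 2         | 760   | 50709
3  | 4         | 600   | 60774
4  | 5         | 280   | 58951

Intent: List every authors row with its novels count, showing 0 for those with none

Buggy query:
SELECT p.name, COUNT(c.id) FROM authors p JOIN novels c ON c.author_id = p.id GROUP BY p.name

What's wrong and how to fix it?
Bug: An inner join excludes parents with zero children

Fix: Switch to LEFT JOIN to retain unmatched parent rows

Corrected query:
SELECT p.name, COUNT(c.id) FROM authors p LEFT JOIN novels c ON c.author_id = p.id GROUP BY p.name

Result:
name    | COUNT(c.id)
--------+------------
Asimov  | 0          
Austen  | 1          
Le Guin | 1          
Orwell  | 1          
Tolkien | 1          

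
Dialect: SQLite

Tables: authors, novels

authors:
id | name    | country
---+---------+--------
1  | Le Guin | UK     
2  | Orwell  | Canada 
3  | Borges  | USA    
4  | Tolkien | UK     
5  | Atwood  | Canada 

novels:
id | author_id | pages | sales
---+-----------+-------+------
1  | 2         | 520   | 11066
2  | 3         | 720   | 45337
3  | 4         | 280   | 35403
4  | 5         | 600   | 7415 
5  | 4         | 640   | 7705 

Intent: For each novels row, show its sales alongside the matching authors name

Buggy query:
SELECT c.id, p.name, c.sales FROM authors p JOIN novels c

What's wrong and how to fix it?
Bug: Missing join condition: each novels row is matched to all authors rows instead of just its own

Fix: Specify the join condition linking the foreign key to the parent id

Corrected query:
SELECT c.id, p.name, c.sales FROM authors p JOIN novels c ON c.author_id = p.id

Result:
id | name    | sales
---+---------+------
1  | Orwell  | 11066
2  | Borges  | 45337
3  | Tolkien | 35403
4  | Atwood  | 7415 
5  | Tolkien | 7705 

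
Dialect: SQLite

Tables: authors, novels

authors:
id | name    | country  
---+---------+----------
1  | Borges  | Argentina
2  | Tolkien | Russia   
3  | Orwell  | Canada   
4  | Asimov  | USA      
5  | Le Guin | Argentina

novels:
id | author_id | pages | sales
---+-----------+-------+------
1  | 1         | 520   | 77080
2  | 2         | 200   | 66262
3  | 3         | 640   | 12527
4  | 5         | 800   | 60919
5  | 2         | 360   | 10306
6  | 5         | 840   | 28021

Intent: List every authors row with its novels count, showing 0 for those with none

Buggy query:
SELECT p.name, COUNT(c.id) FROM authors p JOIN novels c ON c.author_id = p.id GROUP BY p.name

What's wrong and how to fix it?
Bug: An inner join excludes parents with zero children

Fix: Switch to LEFT JOIN to retain unmatched parent rows

Corrected query:
SELECT p.name, COUNT(c.id) FROM authors p LEFT JOIN novels c ON c.author_id = p.id GROUP BY p.name

Result:
name    | COUNT(c.id)
--------+------------
Asimov  | 0          
Borges  | 1          
Le Guin | 2          
Orwell  | 1          
Tolkien | 2          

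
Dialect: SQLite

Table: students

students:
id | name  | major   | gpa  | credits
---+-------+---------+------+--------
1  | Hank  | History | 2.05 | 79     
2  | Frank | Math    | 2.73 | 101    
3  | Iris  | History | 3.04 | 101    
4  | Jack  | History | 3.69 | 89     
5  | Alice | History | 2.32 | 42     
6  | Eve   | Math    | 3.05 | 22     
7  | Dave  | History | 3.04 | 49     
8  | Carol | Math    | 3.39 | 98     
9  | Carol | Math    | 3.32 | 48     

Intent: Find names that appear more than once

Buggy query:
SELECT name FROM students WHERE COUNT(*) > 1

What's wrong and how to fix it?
Bug: WHERE can't reference COUNT(*); aggregates are computed after WHERE

Fix: GROUP BY name, then filter groups with HAVING COUNT(*) > 1

Corrected query:
SELECT name FROM students GROUP BY name HAVING COUNT(*) > 1

Result:
name 
-----
Carol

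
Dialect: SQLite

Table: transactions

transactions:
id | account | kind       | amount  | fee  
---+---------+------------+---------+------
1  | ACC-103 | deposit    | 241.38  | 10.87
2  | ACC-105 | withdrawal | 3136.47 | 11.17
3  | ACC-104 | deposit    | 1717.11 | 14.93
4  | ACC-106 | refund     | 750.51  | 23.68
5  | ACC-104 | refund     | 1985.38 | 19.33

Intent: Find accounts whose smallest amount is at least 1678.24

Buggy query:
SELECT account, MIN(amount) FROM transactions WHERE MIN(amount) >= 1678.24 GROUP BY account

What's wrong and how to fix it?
Bug: Aggregates like MIN are computed per group after WHERE runs

Fix: Replace WHERE with HAVING after the GROUP BY

Corrected query:
SELECT account, MIN(amount) FROM transactions GROUP BY account HAVING MIN(amount) >= 1678.24

Result:
account | MIN(amount)
--------+------------
ACC-104 | 1717.11    
ACC-105 | 3136.47    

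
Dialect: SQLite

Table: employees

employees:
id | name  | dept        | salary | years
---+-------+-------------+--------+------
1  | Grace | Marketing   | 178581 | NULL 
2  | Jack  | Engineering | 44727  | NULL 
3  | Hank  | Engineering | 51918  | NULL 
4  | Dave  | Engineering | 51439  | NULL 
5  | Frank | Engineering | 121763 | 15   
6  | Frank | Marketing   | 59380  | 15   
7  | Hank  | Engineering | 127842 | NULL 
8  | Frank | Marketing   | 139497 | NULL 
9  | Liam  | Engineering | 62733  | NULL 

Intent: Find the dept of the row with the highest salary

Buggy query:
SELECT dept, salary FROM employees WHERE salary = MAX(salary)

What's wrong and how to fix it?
Bug: WHERE is evaluated per row; an aggregate over the whole table isn't defined there

Fix: Wrap MAX in a scalar subquery so WHERE compares against a single value

Corrected query:
SELECT dept, salary FROM employees WHERE salary = (SELECT MAX(salary) FROM employees)

Result:
dept      | salary
----------+-------
Marketing | 178581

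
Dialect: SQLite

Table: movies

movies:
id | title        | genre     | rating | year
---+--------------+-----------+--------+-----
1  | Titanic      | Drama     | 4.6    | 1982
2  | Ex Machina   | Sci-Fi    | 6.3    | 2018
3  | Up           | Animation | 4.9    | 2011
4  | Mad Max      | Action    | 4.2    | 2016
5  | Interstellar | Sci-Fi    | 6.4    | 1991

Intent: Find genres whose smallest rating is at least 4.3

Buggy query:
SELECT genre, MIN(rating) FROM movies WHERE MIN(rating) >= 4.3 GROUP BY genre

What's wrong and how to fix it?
Bug: MIN() in WHERE is a misuse of aggregate

Fix: Use HAVING for the per-group MIN condition

Corrected query:
SELECT genre, MIN(rating) FROM movies GROUP BY genre HAVING MIN(rating) >= 4.3

Result:
genre     | MIN(rating)
----------+------------
Animation | 4.9        
Drama     | 4.6        
Sci-Fi    | 6.3        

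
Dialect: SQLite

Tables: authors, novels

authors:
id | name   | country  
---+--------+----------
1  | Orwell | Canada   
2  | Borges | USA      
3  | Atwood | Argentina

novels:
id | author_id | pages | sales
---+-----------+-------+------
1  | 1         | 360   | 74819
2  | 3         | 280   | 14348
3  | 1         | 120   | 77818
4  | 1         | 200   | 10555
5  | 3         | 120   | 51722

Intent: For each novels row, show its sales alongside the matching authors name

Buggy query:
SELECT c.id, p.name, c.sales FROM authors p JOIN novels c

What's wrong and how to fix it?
Bug: Missing join condition: each novels row is matched to all authors rows instead of just its own

Fix: Specify the join condition linking the foreign key to the parent id

Corrected query:
SELECT c.id, p.name, c.sales FROM authors p JOIN novels c ON c.author_id = p.id

Result:
id | name   | sales
---+--------+------
1  | Orwell | 74819
2  | Atwood | 14348
3  | Orwell | 77818
4  | Orwell | 10555
5  | Atwood | 51722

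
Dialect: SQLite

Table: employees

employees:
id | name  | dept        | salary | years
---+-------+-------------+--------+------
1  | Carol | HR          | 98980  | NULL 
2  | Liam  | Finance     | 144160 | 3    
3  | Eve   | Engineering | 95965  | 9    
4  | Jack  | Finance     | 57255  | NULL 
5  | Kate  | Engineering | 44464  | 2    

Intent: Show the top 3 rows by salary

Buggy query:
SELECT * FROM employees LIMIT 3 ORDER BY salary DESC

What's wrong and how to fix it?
Bug: LIMIT must come after ORDER BY

Fix: Swap the clauses: ORDER BY first, then LIMIT

Corrected query:
SELECT * FROM employees ORDER BY salary DESC LIMIT 3

Result:
id | name  | dept        | salary | years
---+-------+-------------+--------+------
2  | Liam  | Finance     | 144160 | 3    
1  | Carol | HR          | 98980  | NULL 
3  | Eve   | Engineering | 95965  | 9    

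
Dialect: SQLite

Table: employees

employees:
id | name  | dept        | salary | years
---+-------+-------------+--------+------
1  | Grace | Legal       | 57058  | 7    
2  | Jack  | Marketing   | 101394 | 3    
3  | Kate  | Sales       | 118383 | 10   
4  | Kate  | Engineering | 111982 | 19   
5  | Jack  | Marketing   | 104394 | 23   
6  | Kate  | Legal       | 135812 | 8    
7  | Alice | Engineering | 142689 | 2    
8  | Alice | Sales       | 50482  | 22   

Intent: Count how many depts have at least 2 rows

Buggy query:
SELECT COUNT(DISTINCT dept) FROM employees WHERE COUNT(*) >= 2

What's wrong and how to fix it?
Bug: WHERE filters individual rows, not groups, so a group-level COUNT is invalid there

Fix: Use a subquery that GROUPs and filters with HAVING, then count its rows

Corrected query:
SELECT COUNT(*) FROM (SELECT dept FROM employees GROUP BY dept HAVING COUNT(*) >= 2)

Result:
COUNT(*)
--------
4       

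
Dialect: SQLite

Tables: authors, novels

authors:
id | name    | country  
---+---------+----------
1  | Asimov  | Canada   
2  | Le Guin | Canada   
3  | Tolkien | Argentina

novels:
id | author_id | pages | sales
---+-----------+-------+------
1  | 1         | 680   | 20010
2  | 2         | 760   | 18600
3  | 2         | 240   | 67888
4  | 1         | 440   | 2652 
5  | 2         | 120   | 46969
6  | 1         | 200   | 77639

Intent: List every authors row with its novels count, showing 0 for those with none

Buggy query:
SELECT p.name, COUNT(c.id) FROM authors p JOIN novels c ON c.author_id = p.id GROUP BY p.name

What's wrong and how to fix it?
Bug: An inner join excludes parents with zero children

Fix: Switch to LEFT JOIN to retain unmatched parent rows

Corrected query:
SELECT p.name, COUNT(c.id) FROM authors p LEFT JOIN novels c ON c.author_id = p.id GROUP BY p.name

Result:
name    | COUNT(c.id)
--------+------------
Asimov  | 3          
Le Guin | 3          
Tolkien | 0          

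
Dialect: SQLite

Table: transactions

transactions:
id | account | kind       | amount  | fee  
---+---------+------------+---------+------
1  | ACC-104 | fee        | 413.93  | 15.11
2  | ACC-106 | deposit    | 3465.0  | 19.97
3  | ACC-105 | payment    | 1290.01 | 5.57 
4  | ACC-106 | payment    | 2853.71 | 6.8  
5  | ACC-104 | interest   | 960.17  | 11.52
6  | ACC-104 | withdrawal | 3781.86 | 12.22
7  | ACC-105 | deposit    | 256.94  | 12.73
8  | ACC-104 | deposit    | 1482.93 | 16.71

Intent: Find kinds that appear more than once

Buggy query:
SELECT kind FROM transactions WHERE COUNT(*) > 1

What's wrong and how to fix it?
Bug: COUNT(*) is an aggregate and cannot be used in WHERE

Fix: GROUP BY kind, then filter groups with HAVING COUNT(*) > 1

Corrected query:
SELECT kind FROM transactions GROUP BY kind HAVING COUNT(*) > 1

Result:
kind   
-------
deposit
payment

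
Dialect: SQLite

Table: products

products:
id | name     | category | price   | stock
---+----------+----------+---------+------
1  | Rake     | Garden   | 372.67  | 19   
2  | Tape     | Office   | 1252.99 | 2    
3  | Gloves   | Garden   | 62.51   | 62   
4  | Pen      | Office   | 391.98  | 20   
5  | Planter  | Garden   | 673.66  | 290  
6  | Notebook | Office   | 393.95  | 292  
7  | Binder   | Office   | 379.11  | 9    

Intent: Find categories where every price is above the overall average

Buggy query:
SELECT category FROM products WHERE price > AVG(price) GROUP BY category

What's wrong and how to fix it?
Bug: WHERE evaluates per row before aggregation, so AVG() is unavailable

Fix: Compute the overall average in a scalar subquery and compare each group's MIN against it in HAVING

Corrected query:
SELECT category FROM products GROUP BY category HAVING MIN(price) > (SELECT AVG(price) FROM products)

Result:
(no rows)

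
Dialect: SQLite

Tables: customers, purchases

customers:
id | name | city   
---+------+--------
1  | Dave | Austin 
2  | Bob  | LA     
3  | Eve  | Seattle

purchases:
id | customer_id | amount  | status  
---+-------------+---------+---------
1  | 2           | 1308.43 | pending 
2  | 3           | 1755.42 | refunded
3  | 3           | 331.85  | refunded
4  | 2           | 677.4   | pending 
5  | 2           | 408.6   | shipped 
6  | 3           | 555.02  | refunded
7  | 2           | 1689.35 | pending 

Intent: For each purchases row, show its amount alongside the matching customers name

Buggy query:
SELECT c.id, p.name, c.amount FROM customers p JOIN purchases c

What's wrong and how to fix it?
Bug: JOIN with no ON clause produces a cartesian product; every purchases row pairs with every customers row

Fix: Specify the join condition linking the foreign key to the parent id

Corrected query:
SELECT c.id, p.name, c.amount FROM customers p JOIN purchases c ON c.customer_id = p.id

Result:
id | name | amount 
---+------+--------
1  | Bob  | 1308.43
2  | Eve  | 1755.42
3  | Eve  | 331.85 
4  | Bob  | 677.4  
5  | Bob  | 408.6  
6  | Eve  | 555.02 
7  | Bob  | 1689.35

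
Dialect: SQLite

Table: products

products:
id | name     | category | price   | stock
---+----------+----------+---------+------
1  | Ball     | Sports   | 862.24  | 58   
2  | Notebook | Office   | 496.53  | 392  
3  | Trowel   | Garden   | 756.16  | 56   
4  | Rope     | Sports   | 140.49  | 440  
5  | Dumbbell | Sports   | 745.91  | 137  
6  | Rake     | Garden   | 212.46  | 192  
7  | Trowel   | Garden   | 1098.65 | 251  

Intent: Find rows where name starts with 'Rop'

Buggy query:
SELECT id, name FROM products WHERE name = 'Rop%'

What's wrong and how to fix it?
Bug: '=' compares the literal string including the % character; pattern matching needs LIKE

Fix: Use LIKE for wildcard pattern matching

Corrected query:
SELECT id, name FROM products WHERE name LIKE 'Rop%'

Result:
id | name
---+-----
4  | Rope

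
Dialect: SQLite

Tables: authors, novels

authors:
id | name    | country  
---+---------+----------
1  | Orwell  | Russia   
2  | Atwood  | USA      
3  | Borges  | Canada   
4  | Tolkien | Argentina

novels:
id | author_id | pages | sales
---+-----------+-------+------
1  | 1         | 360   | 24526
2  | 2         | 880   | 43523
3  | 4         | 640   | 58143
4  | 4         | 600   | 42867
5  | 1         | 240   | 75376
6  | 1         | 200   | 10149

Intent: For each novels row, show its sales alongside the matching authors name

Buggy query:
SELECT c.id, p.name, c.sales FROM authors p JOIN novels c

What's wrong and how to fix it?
Bug: Missing join condition: each novels row is matched to all authors rows instead of just its own

Fix: Specify the join condition linking the foreign key to the parent id

Corrected query:
SELECT c.id, p.name, c.sales FROM authors p JOIN novels c ON c.author_id = p.id

Result:
id | name    | sales
---+---------+------
1  | Orwell  | 24526
2  | Atwood  | 43523
3  | Tolkien | 58143
4  | Tolkien | 42867
5  | Orwell  | 75376
6  | Orwell  | 10149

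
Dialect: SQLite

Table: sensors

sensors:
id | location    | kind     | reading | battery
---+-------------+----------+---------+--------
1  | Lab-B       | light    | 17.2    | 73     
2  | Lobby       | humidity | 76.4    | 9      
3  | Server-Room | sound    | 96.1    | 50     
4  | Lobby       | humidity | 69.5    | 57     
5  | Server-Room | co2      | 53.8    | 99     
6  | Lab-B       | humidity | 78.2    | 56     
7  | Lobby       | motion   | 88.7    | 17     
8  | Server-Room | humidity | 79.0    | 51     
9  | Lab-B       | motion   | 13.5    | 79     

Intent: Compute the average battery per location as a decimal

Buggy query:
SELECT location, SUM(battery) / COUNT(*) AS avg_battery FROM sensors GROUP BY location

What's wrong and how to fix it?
Bug: Both operands are integers, so '/' performs integer division and truncates

Fix: Multiply by 1.0 (or CAST to REAL) to force floating-point division

Corrected query:
SELECT location, SUM(battery) * 1.0 / COUNT(*) AS avg_battery FROM sensors GROUP BY location

Result:
location    | avg_battery
------------+------------
Lab-B       | 69.333333  
Lobby       | 27.666667  
Server-Room | 66.666667  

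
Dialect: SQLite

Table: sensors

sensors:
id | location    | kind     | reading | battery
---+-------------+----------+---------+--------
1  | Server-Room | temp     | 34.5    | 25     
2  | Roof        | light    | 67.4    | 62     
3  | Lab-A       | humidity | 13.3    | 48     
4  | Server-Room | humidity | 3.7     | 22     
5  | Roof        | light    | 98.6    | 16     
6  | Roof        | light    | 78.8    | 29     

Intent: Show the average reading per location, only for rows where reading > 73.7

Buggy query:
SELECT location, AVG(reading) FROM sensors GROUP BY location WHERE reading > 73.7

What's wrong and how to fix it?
Bug: WHERE cannot follow GROUP BY

Fix: Place WHERE between FROM and GROUP BY

Corrected query:
SELECT location, AVG(reading) FROM sensors WHERE reading > 73.7 GROUP BY location

Result:
location | AVG(reading)
---------+-------------
Roof     | 88.7        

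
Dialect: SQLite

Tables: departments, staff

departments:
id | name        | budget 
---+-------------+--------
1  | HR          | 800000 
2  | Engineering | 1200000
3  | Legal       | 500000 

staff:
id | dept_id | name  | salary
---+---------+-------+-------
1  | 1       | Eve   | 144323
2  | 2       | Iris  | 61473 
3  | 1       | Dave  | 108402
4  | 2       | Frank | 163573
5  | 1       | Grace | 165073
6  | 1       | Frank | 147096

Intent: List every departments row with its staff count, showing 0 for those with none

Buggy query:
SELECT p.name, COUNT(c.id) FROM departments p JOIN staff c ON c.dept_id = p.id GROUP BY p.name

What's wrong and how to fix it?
Bug: INNER JOIN drops departments rows that have no matching staff rows

Fix: Use LEFT JOIN so parents without children still appear (COUNT(c.id) gives 0)

Corrected query:
SELECT p.name, COUNT(c.id) FROM departments p LEFT JOIN staff c ON c.dept_id = p.id GROUP BY p.name

Result:
name        | COUNT(c.id)
------------+------------
Engineering | 2          
HR          | 4          
Legal       | 0          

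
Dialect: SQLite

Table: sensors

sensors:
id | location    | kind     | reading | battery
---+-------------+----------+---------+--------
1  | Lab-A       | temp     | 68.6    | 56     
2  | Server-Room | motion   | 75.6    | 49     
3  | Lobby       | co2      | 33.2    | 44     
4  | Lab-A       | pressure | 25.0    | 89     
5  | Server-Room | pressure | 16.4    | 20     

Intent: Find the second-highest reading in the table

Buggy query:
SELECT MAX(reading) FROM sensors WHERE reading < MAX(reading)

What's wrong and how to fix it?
Bug: MAX(reading) on the right of the comparison is an aggregate-in-WHERE error

Fix: Compute the overall MAX in a subquery, then take MAX of rows below it

Corrected query:
SELECT MAX(reading) FROM sensors WHERE reading < (SELECT MAX(reading) FROM sensors)

Result:
MAX(reading)
------------
68.6        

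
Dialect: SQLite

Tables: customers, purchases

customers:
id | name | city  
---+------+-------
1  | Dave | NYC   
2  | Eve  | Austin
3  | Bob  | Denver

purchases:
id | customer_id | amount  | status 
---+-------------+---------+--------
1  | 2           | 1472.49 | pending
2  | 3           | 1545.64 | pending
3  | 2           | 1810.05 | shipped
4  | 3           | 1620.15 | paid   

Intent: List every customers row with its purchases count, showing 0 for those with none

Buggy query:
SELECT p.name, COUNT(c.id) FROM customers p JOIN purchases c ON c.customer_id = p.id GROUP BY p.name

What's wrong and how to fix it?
Bug: An inner join excludes parents with zero children

Fix: Switch to LEFT JOIN to retain unmatched parent rows

Corrected query:
SELECT p.name, COUNT(c.id) FROM customers p LEFT JOIN purchases c ON c.customer_id = p.id GROUP BY p.name

Result:
name | COUNT(c.id)
-----+------------
Bob  | 2          
Dave | 0          
Eve  | 2          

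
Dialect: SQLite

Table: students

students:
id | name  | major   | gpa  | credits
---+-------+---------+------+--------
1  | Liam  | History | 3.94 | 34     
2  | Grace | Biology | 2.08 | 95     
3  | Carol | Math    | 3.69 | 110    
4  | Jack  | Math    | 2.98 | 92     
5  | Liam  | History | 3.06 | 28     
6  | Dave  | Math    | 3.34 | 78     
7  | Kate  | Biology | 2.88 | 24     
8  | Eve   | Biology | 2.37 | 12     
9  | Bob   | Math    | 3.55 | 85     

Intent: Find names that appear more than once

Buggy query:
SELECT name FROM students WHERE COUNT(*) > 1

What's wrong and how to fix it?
Bug: WHERE can't reference COUNT(*); aggregates are computed after WHERE

Fix: Group first, then use HAVING for the count condition

Corrected query:
SELECT name FROM students GROUP BY name HAVING COUNT(*) > 1

Result:
name
----
Liam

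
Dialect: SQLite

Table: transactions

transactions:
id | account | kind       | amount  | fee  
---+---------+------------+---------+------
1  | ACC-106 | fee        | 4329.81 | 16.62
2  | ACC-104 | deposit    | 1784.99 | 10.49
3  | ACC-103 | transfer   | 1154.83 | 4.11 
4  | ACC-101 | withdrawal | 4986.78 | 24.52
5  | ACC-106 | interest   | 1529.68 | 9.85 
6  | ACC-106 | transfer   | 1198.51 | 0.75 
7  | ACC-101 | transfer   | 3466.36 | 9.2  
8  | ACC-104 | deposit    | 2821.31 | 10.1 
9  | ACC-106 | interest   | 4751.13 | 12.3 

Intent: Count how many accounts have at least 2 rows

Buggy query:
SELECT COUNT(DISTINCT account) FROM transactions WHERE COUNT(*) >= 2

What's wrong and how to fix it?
Bug: COUNT(*) cannot appear in WHERE; the per-group count doesn't exist yet

Fix: Use a subquery that GROUPs and filters with HAVING, then count its rows

Corrected query:
SELECT COUNT(*) FROM (SELECT account FROM transactions GROUP BY account HAVING COUNT(*) >= 2)

Result:
COUNT(*)
--------
3       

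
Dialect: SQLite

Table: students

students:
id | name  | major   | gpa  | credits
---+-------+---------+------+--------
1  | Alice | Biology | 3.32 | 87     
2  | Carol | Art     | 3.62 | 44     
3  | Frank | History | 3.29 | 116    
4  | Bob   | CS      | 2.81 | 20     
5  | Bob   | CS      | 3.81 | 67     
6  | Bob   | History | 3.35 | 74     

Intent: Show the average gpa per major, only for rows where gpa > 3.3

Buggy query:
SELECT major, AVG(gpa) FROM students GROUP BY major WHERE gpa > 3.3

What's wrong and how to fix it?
Bug: WHERE cannot follow GROUP BY

Fix: Place WHERE between FROM and GROUP BY

Corrected query:
SELECT major, AVG(gpa) FROM students WHERE gpa > 3.3 GROUP BY major

Result:
major   | AVG(gpa)
--------+---------
Art     | 3.62    
Biology | 3.32    
CS      | 3.81    
History | 3.35    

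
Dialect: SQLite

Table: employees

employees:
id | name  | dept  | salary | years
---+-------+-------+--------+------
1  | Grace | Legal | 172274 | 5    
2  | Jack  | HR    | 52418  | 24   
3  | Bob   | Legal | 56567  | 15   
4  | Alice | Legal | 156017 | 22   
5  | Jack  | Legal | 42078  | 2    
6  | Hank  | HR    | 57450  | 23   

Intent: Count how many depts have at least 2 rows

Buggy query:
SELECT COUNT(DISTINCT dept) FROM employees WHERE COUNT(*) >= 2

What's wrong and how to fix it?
Bug: WHERE filters individual rows, not groups, so a group-level COUNT is invalid there

Fix: Use a subquery that GROUPs and filters with HAVING, then count its rows

Corrected query:
SELECT COUNT(*) FROM (SELECT dept FROM employees GROUP BY dept HAVING COUNT(*) >= 2)

Result:
COUNT(*)
--------
2       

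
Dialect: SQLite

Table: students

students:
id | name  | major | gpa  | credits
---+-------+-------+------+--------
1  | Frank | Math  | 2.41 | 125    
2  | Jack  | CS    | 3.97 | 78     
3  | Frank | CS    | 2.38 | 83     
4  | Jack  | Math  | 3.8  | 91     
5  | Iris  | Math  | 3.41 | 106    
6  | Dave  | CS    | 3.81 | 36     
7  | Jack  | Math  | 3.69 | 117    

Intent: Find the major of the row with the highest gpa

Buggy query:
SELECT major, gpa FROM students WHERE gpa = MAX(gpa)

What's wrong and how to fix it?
Bug: MAX(gpa) is an aggregate and cannot be used directly in WHERE

Fix: Use a subquery: WHERE gpa = (SELECT MAX(gpa) FROM students)

Corrected query:
SELECT major, gpa FROM students WHERE gpa = (SELECT MAX(gpa) FROM students)

Result:
major | gpa 
------+-----
CS    | 3.97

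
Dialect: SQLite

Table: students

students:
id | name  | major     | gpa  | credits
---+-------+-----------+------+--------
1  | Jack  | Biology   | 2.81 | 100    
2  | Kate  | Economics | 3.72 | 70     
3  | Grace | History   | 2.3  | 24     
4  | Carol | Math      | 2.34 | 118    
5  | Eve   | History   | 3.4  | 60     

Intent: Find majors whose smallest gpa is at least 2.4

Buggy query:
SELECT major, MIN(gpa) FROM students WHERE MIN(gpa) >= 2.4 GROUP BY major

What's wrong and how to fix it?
Bug: Aggregates like MIN are computed per group after WHERE runs

Fix: Replace WHERE with HAVING after the GROUP BY

Corrected query:
SELECT major, MIN(gpa) FROM students GROUP BY major HAVING MIN(gpa) >= 2.4

Result:
major     | MIN(gpa)
----------+---------
Biology   | 2.81    
Economics | 3.72    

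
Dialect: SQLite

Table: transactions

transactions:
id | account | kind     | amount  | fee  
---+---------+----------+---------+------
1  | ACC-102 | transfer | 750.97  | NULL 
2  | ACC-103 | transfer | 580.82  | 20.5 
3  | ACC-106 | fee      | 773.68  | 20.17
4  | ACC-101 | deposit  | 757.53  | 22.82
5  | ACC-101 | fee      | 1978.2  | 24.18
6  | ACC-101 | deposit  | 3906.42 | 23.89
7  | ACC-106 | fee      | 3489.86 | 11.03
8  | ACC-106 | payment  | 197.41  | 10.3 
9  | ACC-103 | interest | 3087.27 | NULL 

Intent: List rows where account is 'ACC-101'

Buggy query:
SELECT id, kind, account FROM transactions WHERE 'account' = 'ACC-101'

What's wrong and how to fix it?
Bug: 'account' in single quotes is a string literal, not the column; the comparison is literal-vs-literal and never true

Fix: Reference the column as account without single quotes

Corrected query:
SELECT id, kind, account FROM transactions WHERE account = 'ACC-101'

Result:
id | kind    | account
---+---------+--------
4  | deposit | ACC-101
5  | fee     | ACC-101
6  | deposit | ACC-101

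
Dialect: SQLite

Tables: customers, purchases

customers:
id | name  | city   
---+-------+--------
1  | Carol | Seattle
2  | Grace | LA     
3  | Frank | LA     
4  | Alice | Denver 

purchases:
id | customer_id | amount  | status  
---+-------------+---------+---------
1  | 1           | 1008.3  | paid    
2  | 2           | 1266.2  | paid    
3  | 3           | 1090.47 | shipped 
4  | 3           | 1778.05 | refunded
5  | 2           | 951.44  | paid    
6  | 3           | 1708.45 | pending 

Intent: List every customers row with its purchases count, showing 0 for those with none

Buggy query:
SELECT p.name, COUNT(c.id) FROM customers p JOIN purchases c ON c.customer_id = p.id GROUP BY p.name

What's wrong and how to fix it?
Bug: INNER JOIN drops customers rows that have no matching purchases rows

Fix: Switch to LEFT JOIN to retain unmatched parent rows

Corrected query:
SELECT p.name, COUNT(c.id) FROM customers p LEFT JOIN purchases c ON c.customer_id = p.id GROUP BY p.name

Result:
name  | COUNT(c.id)
------+------------
Alice | 0          
Carol | 1          
Frank | 3          
Grace | 2          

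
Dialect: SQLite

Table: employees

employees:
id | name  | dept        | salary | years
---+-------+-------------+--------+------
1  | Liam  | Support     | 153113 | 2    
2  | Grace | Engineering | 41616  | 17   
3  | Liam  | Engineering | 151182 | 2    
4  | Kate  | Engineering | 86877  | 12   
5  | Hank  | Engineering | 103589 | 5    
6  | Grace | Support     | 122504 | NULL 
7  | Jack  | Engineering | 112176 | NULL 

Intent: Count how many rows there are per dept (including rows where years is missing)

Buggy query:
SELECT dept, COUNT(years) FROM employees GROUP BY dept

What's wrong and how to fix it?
Bug: COUNT(years) skips NULLs, so groups with missing years are undercounted

Fix: Replace COUNT(years) with COUNT(*)

Corrected query:
SELECT dept, COUNT(*) FROM employees GROUP BY dept

Result:
dept        | COUNT(*)
------------+---------
Engineering | 5       
Support     | 2       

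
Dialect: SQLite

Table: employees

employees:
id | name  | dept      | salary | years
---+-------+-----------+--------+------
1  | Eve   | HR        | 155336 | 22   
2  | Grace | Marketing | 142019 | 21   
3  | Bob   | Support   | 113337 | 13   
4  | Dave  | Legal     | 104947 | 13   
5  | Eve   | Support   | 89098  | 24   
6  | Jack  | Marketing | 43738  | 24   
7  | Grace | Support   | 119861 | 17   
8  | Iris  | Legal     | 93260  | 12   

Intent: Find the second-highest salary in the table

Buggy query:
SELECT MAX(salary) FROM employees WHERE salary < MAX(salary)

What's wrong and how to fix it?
Bug: The inner MAX is an aggregate inside WHERE, which is not allowed

Fix: Put the inner MAX in a scalar subquery

Corrected query:
SELECT MAX(salary) FROM employees WHERE salary < (SELECT MAX(salary) FROM employees)

Result:
MAX(salary)
-----------
142019     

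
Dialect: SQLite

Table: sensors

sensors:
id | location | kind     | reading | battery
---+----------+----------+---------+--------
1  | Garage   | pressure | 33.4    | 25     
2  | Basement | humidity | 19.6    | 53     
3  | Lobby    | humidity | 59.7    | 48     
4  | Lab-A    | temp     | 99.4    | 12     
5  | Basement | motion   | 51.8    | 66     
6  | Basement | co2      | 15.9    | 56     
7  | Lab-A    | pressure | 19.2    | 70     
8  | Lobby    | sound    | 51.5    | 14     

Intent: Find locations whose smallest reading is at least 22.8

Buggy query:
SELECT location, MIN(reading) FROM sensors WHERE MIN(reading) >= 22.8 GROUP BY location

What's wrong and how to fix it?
Bug: MIN() in WHERE is a misuse of aggregate

Fix: Use HAVING for the per-group MIN condition

Corrected query:
SELECT location, MIN(reading) FROM sensors GROUP BY location HAVING MIN(reading) >= 22.8

Result:
location | MIN(reading)
---------+-------------
Garage   | 33.4        
Lobby    | 51.5        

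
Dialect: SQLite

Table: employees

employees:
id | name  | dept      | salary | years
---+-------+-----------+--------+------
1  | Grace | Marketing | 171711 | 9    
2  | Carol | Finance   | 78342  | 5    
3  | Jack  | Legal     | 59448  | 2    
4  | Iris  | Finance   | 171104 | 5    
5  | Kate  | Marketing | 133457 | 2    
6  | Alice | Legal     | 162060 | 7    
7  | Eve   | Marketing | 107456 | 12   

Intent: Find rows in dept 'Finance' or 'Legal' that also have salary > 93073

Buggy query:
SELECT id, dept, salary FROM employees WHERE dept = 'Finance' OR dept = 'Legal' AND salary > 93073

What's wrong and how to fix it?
Bug: Without parentheses, AND is evaluated before OR, so the salary filter only applies to the 'Legal' branch

Fix: Add parentheses around the OR so the AND applies to both alternatives

Corrected query:
SELECT id, dept, salary FROM employees WHERE (dept = 'Finance' OR dept = 'Legal') AND salary > 93073

Result:
id | dept    | salary
---+---------+-------
4  | Finance | 171104
6  | Legal   | 162060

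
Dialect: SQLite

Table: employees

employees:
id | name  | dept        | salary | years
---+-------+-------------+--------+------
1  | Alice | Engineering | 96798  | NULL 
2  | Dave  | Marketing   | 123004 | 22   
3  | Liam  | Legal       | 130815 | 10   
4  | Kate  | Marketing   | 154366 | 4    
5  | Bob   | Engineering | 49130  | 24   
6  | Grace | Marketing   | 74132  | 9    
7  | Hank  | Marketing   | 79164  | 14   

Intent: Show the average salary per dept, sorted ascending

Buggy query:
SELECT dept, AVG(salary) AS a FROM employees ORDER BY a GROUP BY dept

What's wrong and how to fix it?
Bug: GROUP BY must precede ORDER BY

Fix: Reorder: SELECT … FROM … GROUP BY … ORDER BY …

Corrected query:
SELECT dept, AVG(salary) AS a FROM employees GROUP BY dept ORDER BY a

Result:
dept        | a       
------------+---------
Engineering | 72964   
Marketing   | 107666.5
Legal       | 130815  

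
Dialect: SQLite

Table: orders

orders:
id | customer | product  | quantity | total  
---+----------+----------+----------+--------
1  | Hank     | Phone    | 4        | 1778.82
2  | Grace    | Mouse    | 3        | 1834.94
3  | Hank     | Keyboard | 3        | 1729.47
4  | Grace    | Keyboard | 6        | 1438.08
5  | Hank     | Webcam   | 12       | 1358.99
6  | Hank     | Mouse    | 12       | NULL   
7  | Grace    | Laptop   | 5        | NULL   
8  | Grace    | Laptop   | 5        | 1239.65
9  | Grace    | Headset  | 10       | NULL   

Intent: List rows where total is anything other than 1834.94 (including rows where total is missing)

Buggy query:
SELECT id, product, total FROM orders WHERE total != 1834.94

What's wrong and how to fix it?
Bug: 'total != 1834.94' is unknown when total is NULL, so NULL rows are silently excluded

Fix: Add an explicit OR total IS NULL to include the missing-value rows

Corrected query:
SELECT id, product, total FROM orders WHERE total != 1834.94 OR total IS NULL

Result:
id | product  | total  
---+----------+--------
1  | Phone    | 1778.82
3  | Keyboard | 1729.47
4  | Keyboard | 1438.08
5  | Webcam   | 1358.99
6  | Mouse    | NULL   
7  | Laptop   | NULL   
8  | Laptop   | 1239.65
9  | Headset  | NULL   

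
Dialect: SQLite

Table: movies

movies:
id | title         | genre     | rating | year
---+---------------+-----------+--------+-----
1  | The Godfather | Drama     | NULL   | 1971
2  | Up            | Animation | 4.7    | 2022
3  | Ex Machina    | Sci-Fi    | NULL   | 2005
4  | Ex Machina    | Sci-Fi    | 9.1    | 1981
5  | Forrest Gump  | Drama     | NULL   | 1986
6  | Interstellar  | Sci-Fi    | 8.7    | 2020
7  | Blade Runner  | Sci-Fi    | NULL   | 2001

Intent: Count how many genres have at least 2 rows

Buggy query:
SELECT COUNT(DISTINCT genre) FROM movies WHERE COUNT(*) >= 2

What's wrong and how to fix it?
Bug: COUNT(*) cannot appear in WHERE; the per-group count doesn't exist yet

Fix: Group first with HAVING COUNT(*) >= 2, then COUNT the resulting groups

Corrected query:
SELECT COUNT(*) FROM (SELECT genre FROM movies GROUP BY genre HAVING COUNT(*) >= 2)

Result:
COUNT(*)
--------
2       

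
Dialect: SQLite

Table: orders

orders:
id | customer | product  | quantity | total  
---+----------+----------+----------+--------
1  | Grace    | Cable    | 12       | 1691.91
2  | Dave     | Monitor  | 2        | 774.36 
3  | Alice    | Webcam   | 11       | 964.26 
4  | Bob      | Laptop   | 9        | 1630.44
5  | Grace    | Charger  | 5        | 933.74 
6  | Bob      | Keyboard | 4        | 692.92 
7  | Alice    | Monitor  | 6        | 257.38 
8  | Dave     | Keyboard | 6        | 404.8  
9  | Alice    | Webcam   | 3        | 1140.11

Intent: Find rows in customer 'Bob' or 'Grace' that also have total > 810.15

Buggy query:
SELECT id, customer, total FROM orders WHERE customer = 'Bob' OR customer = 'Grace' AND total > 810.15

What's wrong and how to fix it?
Bug: AND binds tighter than OR, so this parses as customer = 'Bob' OR (customer = 'Grace' AND total > 810.15)

Fix: Add parentheses around the OR so the AND applies to both alternatives

Corrected query:
SELECT id, customer, total FROM orders WHERE (customer = 'Bob' OR customer = 'Grace') AND total > 810.15

Result:
id | customer | total  
---+----------+--------
1  | Grace    | 1691.91
4  | Bob      | 1630.44
5  | Grace    | 933.74 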